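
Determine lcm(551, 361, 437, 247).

3130231

lcm(551, 361) = 551·361/gcd = 198911/19 = 10469
lcm(10469, 437) = 10469·437/gcd = 4574953/19 = 240787
lcm(240787, 247) = 240787·247/gcd = 59474389/19 = 3130231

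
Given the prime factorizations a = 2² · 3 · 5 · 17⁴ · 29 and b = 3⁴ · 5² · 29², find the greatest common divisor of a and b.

min exponent per shared prime: 3 · 5 · 29 = 435

435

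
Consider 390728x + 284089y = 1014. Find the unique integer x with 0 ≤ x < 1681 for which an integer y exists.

Euclid: 390728 = 1·284089 + 106639; 284089 = 2·106639 + 70811; 106639 = 1·70811 + 35828; 70811 = 1·35828 + 34983; 35828 = 1·34983 + 845; 34983 = 41·845 + 338; 845 = 2·338 + 169; 338 = 2·169 + 0 → gcd = 169; 1014 = 169·6.
Back-substitution yields 390728·(674) + 284089·(-927) = 169, so one solution is x = 674·6 = 4044, y = -927·6 = -5562.
Solutions in x differ by 284089/169 = 1681; the one in [0, 1681) is 4044 mod 1681 = 682.

682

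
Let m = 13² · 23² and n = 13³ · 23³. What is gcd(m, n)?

min exponent per shared prime: 13² · 23² = 89401

89401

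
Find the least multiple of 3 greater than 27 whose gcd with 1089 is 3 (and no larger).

30

1089 = 3·363. Any k with gcd(k, 1089) = 3 is a multiple of 3, say 3s, with s coprime to 363.
Need s > 27/3, so s ≥ 10. First s ≥ 10 with gcd(s, 363) = 1 is s = 10. Thus k = 3·10 = 30.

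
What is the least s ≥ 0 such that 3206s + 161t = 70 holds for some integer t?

18

Euclid: 3206 = 19·161 + 147; 161 = 1·147 + 14; 147 = 10·14 + 7; 14 = 2·7 + 0 → gcd = 7; 70 = 7·10.
Back-substitution yields 3206·(11) + 161·(-219) = 7, so one solution is s = 11·10 = 110, t = -219·10 = -2190.
Solutions in s differ by 161/7 = 23; the one in [0, 23) is 110 mod 23 = 18.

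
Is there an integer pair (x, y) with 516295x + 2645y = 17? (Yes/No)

No

gcd(516295, 2645): 516295 = 195·2645 + 520; 2645 = 5·520 + 45; 520 = 11·45 + 25; 45 = 1·25 + 20; 25 = 1·20 + 5; 20 = 4·5 + 0 → 5
5 does not divide 17, so a solution does not exist.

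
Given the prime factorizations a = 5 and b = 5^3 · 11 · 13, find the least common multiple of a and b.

max exponent per prime: 5^3 · 11 · 13 = 17875

17875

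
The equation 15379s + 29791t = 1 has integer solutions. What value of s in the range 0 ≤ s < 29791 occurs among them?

1602

Euclid: 29791 = 1·15379 + 14412; 15379 = 1·14412 + 967; 14412 = 14·967 + 874; 967 = 1·874 + 93; 874 = 9·93 + 37; 93 = 2·37 + 19; 37 = 1·19 + 18; 19 = 1·18 + 1; 18 = 18·1 + 0 → gcd = 1; 1 = 1·1.
Back-substitution yields 15379·(1602) + 29791·(-827) = 1, so one solution is s = 1602·1 = 1602, t = -827·1 = -827.
Solutions in s differ by 29791/1 = 29791; the one in [0, 29791) is 1602 mod 29791 = 1602.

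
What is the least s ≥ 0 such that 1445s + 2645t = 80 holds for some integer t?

141

gcd(1445, 2645) = 5 (Euclid: 2645 = 1·1445 + 1200; 1445 = 1·1200 + 245; 1200 = 4·245 + 220; 245 = 1·220 + 25; 220 = 8·25 + 20; 25 = 1·20 + 5; 20 = 4·5 + 0), and 5 | 80.
Extended Euclid: 1445·(108) + 2645·(-59) = 5. Scale by 16: s₀ = 1728.
General solution s = s₀ + 529k; reducing mod 529 gives s = 141 (and t = -77).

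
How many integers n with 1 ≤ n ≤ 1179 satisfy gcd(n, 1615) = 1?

1615 = 5·17·19. Inclusion–exclusion on these primes:
1179 − ⌊1179/5⌋ − ⌊1179/17⌋ − ⌊1179/19⌋ + ⌊1179/85⌋ + ⌊1179/95⌋ + ⌊1179/323⌋ − ⌊1179/1615⌋ = 841

841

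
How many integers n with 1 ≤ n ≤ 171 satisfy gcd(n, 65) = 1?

126

65 = 5·13. Inclusion–exclusion on these primes:
171 − ⌊171/5⌋ − ⌊171/13⌋ + ⌊171/65⌋ = 126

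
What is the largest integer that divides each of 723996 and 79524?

Euclid: 723996 = 9·79524 + 8280; 79524 = 9·8280 + 5004; 8280 = 1·5004 + 3276; 5004 = 1·3276 + 1728; 3276 = 1·1728 + 1548; 1728 = 1·1548 + 180; 1548 = 8·180 + 108; 180 = 1·108 + 72; 108 = 1·72 + 36; 72 = 2·36 + 0. Last nonzero remainder: 36.

36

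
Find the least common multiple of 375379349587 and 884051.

60436075283507

375379349587 = 11 · 17² · 19 · 29 · 31² · 223; 884051 = 7 · 17² · 19 · 23
max exponents: 7 · 11 · 17² · 19 · 23 · 29 · 31² · 223 = 60436075283507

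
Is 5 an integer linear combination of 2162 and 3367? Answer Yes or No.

Yes

By Bézout, 2162s + 3367t = 5 has integer solutions iff gcd(2162, 3367) | 5.
Euclid: 3367 = 1·2162 + 1205; 2162 = 1·1205 + 957; 1205 = 1·957 + 248; 957 = 3·248 + 213; 248 = 1·213 + 35; 213 = 6·35 + 3; 35 = 11·3 + 2; 3 = 1·2 + 1; 2 = 2·1 + 0. gcd = 1; 5 mod 1 = 0. Yes.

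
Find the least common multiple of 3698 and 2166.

3698 = 2 · 43²; 2166 = 2 · 3 · 19²
max exponents: 2 · 3 · 19² · 43² = 4004934

4004934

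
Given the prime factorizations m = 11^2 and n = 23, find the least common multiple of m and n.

max exponent per prime: 11^2 · 23 = 2783

2783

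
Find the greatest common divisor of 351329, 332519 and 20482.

209

351329 = 11 · 19 · 41²; 332519 = 11 · 19 · 37 · 43; 20482 = 2 · 7² · 11 · 19
gcd takes min exponent of each prime: 11 · 19 = 209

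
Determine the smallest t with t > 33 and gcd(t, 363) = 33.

363 = 33·11. Any t with gcd(t, 363) = 33 is a multiple of 33, say 33s, with s coprime to 11.
Need s > 33/33, so s ≥ 2. First s ≥ 2 with gcd(s, 11) = 1 is s = 2. Thus t = 33·2 = 66.

66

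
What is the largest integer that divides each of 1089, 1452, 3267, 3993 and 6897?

363

1089 = 3² · 11²; 1452 = 2² · 3 · 11²; 3267 = 3³ · 11²; 3993 = 3 · 11³; 6897 = 3 · 11² · 19
gcd takes min exponent of each prime: 3 · 11² = 363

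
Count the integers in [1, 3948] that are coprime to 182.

1562

Prime factors of 182: 2, 7, 13. Count integers ≤ 3948 divisible by none of them.
By inclusion–exclusion: 3948 − ⌊3948/2⌋ − ⌊3948/7⌋ − ⌊3948/13⌋ + ⌊3948/14⌋ + ⌊3948/26⌋ + ⌊3948/91⌋ − ⌊3948/182⌋ = 1562.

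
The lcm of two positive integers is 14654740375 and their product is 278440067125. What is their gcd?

gcd·lcm = product, so gcd = 278440067125/14654740375 = 19.

19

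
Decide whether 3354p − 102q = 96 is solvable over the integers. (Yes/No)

By Bézout, 3354p − 102q = 96 has integer solutions iff gcd(3354, 102) | 96.
Euclid: 3354 = 32·102 + 90; 102 = 1·90 + 12; 90 = 7·12 + 6; 12 = 2·6 + 0. gcd = 6; 96 mod 6 = 0. Yes.

Yes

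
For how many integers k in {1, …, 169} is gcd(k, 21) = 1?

21 = 3·7. Inclusion–exclusion on these primes:
169 − ⌊169/3⌋ − ⌊169/7⌋ + ⌊169/21⌋ = 97

97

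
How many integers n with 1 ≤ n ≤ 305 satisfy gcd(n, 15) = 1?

15 = 3·5. Inclusion–exclusion on these primes:
305 − ⌊305/3⌋ − ⌊305/5⌋ + ⌊305/15⌋ = 163

163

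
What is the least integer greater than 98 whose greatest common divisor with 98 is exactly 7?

98 = 7·14. Any a with gcd(a, 98) = 7 is a multiple of 7, say 7s, with s coprime to 14.
Need s > 98/7, so s ≥ 15. First s ≥ 15 with gcd(s, 14) = 1 is s = 15. Thus a = 7·15 = 105.

105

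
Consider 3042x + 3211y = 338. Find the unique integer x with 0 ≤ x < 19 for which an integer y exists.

17

Euclid: 3211 = 1·3042 + 169; 3042 = 18·169 + 0 → gcd = 169; 338 = 169·2.
Back-substitution yields 3042·(-1) + 3211·(1) = 169, so one solution is x = -1·2 = -2, y = 1·2 = 2.
Solutions in x differ by 3211/169 = 19; the one in [0, 19) is -2 mod 19 = 17.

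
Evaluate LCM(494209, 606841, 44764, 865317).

246926717208012

494209 = 19² · 37²; 606841 = 19² · 41²; 44764 = 2² · 19² · 31; 865317 = 3 · 17 · 19² · 47
lcm takes max exponent of each prime: 2² · 3 · 17 · 19² · 31 · 37² · 41² · 47 = 246926717208012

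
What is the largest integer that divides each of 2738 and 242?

2

2738 = 2 · 37²
242 = 2 · 11²
Common: 2 = 2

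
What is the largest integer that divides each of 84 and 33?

3

Euclid: 84 = 2·33 + 18; 33 = 1·18 + 15; 18 = 1·15 + 3; 15 = 5·3 + 0. Last nonzero remainder: 3.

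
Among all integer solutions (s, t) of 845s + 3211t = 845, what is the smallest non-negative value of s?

Euclid: 3211 = 3·845 + 676; 845 = 1·676 + 169; 676 = 4·169 + 0 → gcd = 169; 845 = 169·5.
Back-substitution yields 845·(4) + 3211·(-1) = 169, so one solution is s = 4·5 = 20, t = -1·5 = -5.
Solutions in s differ by 3211/169 = 19; the one in [0, 19) is 20 mod 19 = 1.

1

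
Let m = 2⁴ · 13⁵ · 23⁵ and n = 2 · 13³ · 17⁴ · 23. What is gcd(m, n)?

101062

min exponent per shared prime: 2 · 13³ · 23 = 101062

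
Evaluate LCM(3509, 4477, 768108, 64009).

lcm(3509, 4477) = 3509·4477/gcd = 15709793/121 = 129833
lcm(129833, 768108) = 129833·768108/gcd = 99725765964/121 = 824179884
lcm(824179884, 64009) = 824179884·64009/gcd = 52754930194956/64009 = 824179884

824179884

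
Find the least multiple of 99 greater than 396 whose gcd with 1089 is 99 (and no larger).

495

gcd(x, 1089) = 99 forces 99 | x; write x = 99s. Then gcd(99s, 99·11) = 99·gcd(s, 11), so need gcd(s, 11) = 1.
99s > 396 gives s ≥ 5. The least s ≥ 5 coprime to 11 is 5, so x = 99·5 = 495.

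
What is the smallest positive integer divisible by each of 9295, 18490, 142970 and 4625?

454572282199750

9295 = 5 · 11 · 13²; 18490 = 2 · 5 · 43²; 142970 = 2 · 5 · 17 · 29²; 4625 = 5³ · 37
lcm takes max exponent of each prime: 2 · 5³ · 11 · 13² · 17 · 29² · 37 · 43² = 454572282199750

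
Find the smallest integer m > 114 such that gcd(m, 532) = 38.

190

532 = 38·14. Any m with gcd(m, 532) = 38 is a multiple of 38, say 38s, with s coprime to 14.
Need s > 114/38, so s ≥ 4. First s ≥ 4 with gcd(s, 14) = 1 is s = 5. Thus m = 38·5 = 190.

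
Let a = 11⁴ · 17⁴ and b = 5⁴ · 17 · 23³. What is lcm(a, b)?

max exponent per prime: 5⁴ · 11⁴ · 17⁴ · 23³ = 9298865189054375

9298865189054375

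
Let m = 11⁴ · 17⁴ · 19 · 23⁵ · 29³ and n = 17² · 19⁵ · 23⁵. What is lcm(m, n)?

max exponent per prime: 11⁴ · 17⁴ · 19⁵ · 23⁵ · 29³ = 475299770610132056841077353

475299770610132056841077353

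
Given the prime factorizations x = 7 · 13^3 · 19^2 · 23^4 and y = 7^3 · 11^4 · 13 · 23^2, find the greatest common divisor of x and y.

48139

min exponent per shared prime: 7 · 13 · 23^2 = 48139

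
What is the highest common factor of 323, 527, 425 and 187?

gcd(323, 527): 527 = 1·323 + 204; 323 = 1·204 + 119; 204 = 1·119 + 85; 119 = 1·85 + 34; 85 = 2·34 + 17; 34 = 2·17 + 0 → 17
gcd(17, 425): 425 = 25·17 + 0 → 17
gcd(17, 187): 187 = 11·17 + 0 → 17

17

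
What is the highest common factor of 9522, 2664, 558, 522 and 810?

gcd(9522, 2664): 9522 = 3·2664 + 1530; 2664 = 1·1530 + 1134; 1530 = 1·1134 + 396; 1134 = 2·396 + 342; 396 = 1·342 + 54; 342 = 6·54 + 18; 54 = 3·18 + 0 → 18
gcd(18, 558): 558 = 31·18 + 0 → 18
gcd(18, 522): 522 = 29·18 + 0 → 18
gcd(18, 810): 810 = 45·18 + 0 → 18

18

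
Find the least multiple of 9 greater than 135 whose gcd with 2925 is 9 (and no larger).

144

gcd(m, 2925) = 9 forces 9 | m; write m = 9s. Then gcd(9s, 9·325) = 9·gcd(s, 325), so need gcd(s, 325) = 1.
9s > 135 gives s ≥ 16. The least s ≥ 16 coprime to 325 is 16, so m = 9·16 = 144.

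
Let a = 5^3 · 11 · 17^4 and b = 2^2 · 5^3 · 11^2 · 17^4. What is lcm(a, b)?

5053020500

max exponent per prime: 2^2 · 5^3 · 11^2 · 17^4 = 5053020500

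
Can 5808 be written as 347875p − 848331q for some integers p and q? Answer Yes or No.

Yes

gcd(347875, 848331): 848331 = 2·347875 + 152581; 347875 = 2·152581 + 42713; 152581 = 3·42713 + 24442; 42713 = 1·24442 + 18271; 24442 = 1·18271 + 6171; 18271 = 2·6171 + 5929; 6171 = 1·5929 + 242; 5929 = 24·242 + 121; 242 = 2·121 + 0 → 121
121 divides 5808, so a solution exists.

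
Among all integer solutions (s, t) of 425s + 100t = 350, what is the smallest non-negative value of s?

2

Euclid: 425 = 4·100 + 25; 100 = 4·25 + 0 → gcd = 25; 350 = 25·14.
Back-substitution yields 425·(1) + 100·(-4) = 25, so one solution is s = 1·14 = 14, t = -4·14 = -56.
Solutions in s differ by 100/25 = 4; the one in [0, 4) is 14 mod 4 = 2.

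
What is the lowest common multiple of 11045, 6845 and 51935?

3341653705

lcm(11045, 6845) = 11045·6845/gcd = 75603025/5 = 15120605
lcm(15120605, 51935) = 15120605·51935/gcd = 785288620675/235 = 3341653705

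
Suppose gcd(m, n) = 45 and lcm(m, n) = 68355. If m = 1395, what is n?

m·n = gcd·lcm = 45·68355 = 3075975, so n = 3075975/1395 = 2205.

2205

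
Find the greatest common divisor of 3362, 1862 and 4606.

2

gcd(3362, 1862): 3362 = 1·1862 + 1500; 1862 = 1·1500 + 362; 1500 = 4·362 + 52; 362 = 6·52 + 50; 52 = 1·50 + 2; 50 = 25·2 + 0 → 2
gcd(2, 4606): 4606 = 2303·2 + 0 → 2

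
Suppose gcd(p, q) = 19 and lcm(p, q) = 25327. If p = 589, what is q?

p·q = gcd·lcm = 19·25327 = 481213, so q = 481213/589 = 817.

817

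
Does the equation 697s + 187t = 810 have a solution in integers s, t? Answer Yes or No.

gcd(697, 187): 697 = 3·187 + 136; 187 = 1·136 + 51; 136 = 2·51 + 34; 51 = 1·34 + 17; 34 = 2·17 + 0 → 17
17 does not divide 810, so a solution does not exist.

No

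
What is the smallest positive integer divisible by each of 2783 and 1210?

gcd first: 2783 = 2·1210 + 363; 1210 = 3·363 + 121; 363 = 3·121 + 0 → gcd = 121
lcm = 2783·1210/gcd = 3367430/121 = 27830

27830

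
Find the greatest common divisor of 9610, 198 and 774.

2

gcd(9610, 198): 9610 = 48·198 + 106; 198 = 1·106 + 92; 106 = 1·92 + 14; 92 = 6·14 + 8; 14 = 1·8 + 6; 8 = 1·6 + 2; 6 = 3·2 + 0 → 2
gcd(2, 774): 774 = 387·2 + 0 → 2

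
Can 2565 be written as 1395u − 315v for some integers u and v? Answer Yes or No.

By Bézout, 1395u − 315v = 2565 has integer solutions iff gcd(1395, 315) | 2565.
Euclid: 1395 = 4·315 + 135; 315 = 2·135 + 45; 135 = 3·45 + 0. gcd = 45; 2565 mod 45 = 0. Yes.

Yes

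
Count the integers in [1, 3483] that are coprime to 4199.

4199 = 13·17·19. Inclusion–exclusion on these primes:
3483 − ⌊3483/13⌋ − ⌊3483/17⌋ − ⌊3483/19⌋ + ⌊3483/221⌋ + ⌊3483/247⌋ + ⌊3483/323⌋ − ⌊3483/4199⌋ = 2868

2868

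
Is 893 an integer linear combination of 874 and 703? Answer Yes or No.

gcd(874, 703): 874 = 1·703 + 171; 703 = 4·171 + 19; 171 = 9·19 + 0 → 19
19 divides 893, so a solution exists.

Yes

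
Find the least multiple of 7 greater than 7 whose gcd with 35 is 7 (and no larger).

Multiples of 7 above 7: 7·2, 7·3, … . Need the cofactor coprime to 35/7 = 5.
Checking s = 2, 3, … the first with gcd(s, 5) = 1 is s = 2, giving 14.

14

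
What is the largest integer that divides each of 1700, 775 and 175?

25

1700 = 2² · 5² · 17; 775 = 5² · 31; 175 = 5² · 7
gcd takes min exponent of each prime: 5² = 25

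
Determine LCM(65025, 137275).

1235475

65025 = 3² · 5² · 17²; 137275 = 5² · 17² · 19
max exponents: 3² · 5² · 17² · 19 = 1235475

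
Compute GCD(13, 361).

1

13 = 13
361 = 19²
Common: 1 = 1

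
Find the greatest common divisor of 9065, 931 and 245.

gcd(9065, 931): 9065 = 9·931 + 686; 931 = 1·686 + 245; 686 = 2·245 + 196; 245 = 1·196 + 49; 196 = 4·49 + 0 → 49
gcd(49, 245): 245 = 5·49 + 0 → 49

49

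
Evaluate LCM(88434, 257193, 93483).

90829765494

88434 = 2 · 3² · 17³; 257193 = 3² · 17 · 41²; 93483 = 3² · 13 · 17 · 47
lcm takes max exponent of each prime: 2 · 3² · 13 · 17³ · 41² · 47 = 90829765494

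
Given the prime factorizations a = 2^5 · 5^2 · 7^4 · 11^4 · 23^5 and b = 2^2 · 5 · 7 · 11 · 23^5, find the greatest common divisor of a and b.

9911968220

min exponent per shared prime: 2^2 · 5 · 7 · 11 · 23^5 = 9911968220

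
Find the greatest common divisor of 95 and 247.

Euclid: 247 = 2·95 + 57; 95 = 1·57 + 38; 57 = 1·38 + 19; 38 = 2·19 + 0. Last nonzero remainder: 19.

19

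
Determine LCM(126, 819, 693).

18018

126 = 2 · 3² · 7; 819 = 3² · 7 · 13; 693 = 3² · 7 · 11
lcm takes max exponent of each prime: 2 · 3² · 7 · 11 · 13 = 18018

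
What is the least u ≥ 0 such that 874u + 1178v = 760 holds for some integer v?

13

gcd(874, 1178) = 38 (Euclid: 1178 = 1·874 + 304; 874 = 2·304 + 266; 304 = 1·266 + 38; 266 = 7·38 + 0), and 38 | 760.
Extended Euclid: 874·(-4) + 1178·(3) = 38. Scale by 20: u₀ = -80.
General solution u = u₀ + 31t; reducing mod 31 gives u = 13 (and v = -9).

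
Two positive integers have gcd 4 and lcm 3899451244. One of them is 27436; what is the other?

u·v = gcd·lcm = 4·3899451244 = 15597804976, so v = 15597804976/27436 = 568516.

568516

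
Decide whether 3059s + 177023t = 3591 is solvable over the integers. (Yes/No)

Yes

gcd(3059, 177023): 177023 = 57·3059 + 2660; 3059 = 1·2660 + 399; 2660 = 6·399 + 266; 399 = 1·266 + 133; 266 = 2·133 + 0 → 133
133 divides 3591, so a solution exists.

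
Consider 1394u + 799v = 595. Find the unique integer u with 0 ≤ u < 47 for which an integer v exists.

gcd(1394, 799) = 17 (Euclid: 1394 = 1·799 + 595; 799 = 1·595 + 204; 595 = 2·204 + 187; 204 = 1·187 + 17; 187 = 11·17 + 0), and 17 | 595.
Extended Euclid: 1394·(-4) + 799·(7) = 17. Scale by 35: u₀ = -140.
General solution u = u₀ + 47t; reducing mod 47 gives u = 1 (and v = -1).

1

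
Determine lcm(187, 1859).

gcd first: 1859 = 9·187 + 176; 187 = 1·176 + 11; 176 = 16·11 + 0 → gcd = 11
lcm = 187·1859/gcd = 347633/11 = 31603

31603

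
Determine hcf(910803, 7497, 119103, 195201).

3

910803 = 3 · 19² · 29²; 7497 = 3² · 7² · 17; 119103 = 3 · 29 · 37²; 195201 = 3² · 23² · 41
gcd takes min exponent of each prime: 3 = 3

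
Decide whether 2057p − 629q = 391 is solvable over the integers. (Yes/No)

By Bézout, 2057p − 629q = 391 has integer solutions iff gcd(2057, 629) | 391.
Euclid: 2057 = 3·629 + 170; 629 = 3·170 + 119; 170 = 1·119 + 51; 119 = 2·51 + 17; 51 = 3·17 + 0. gcd = 17; 391 mod 17 = 0. Yes.

Yes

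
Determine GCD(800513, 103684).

49

Euclid: 800513 = 7·103684 + 74725; 103684 = 1·74725 + 28959; 74725 = 2·28959 + 16807; 28959 = 1·16807 + 12152; 16807 = 1·12152 + 4655; 12152 = 2·4655 + 2842; 4655 = 1·2842 + 1813; 2842 = 1·1813 + 1029; 1813 = 1·1029 + 784; 1029 = 1·784 + 245; 784 = 3·245 + 49; 245 = 5·49 + 0. Last nonzero remainder: 49.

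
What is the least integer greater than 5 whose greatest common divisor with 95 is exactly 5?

gcd(a, 95) = 5 forces 5 | a; write a = 5s. Then gcd(5s, 5·19) = 5·gcd(s, 19), so need gcd(s, 19) = 1.
5s > 5 gives s ≥ 2. The least s ≥ 2 coprime to 19 is 2, so a = 5·2 = 10.

10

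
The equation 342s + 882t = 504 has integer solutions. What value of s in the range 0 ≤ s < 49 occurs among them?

gcd(342, 882) = 18 (Euclid: 882 = 2·342 + 198; 342 = 1·198 + 144; 198 = 1·144 + 54; 144 = 2·54 + 36; 54 = 1·36 + 18; 36 = 2·18 + 0), and 18 | 504.
Extended Euclid: 342·(-18) + 882·(7) = 18. Scale by 28: s₀ = -504.
General solution s = s₀ + 49k; reducing mod 49 gives s = 35 (and t = -13).

35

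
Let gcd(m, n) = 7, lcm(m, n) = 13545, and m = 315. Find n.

Using mn = gcd(m,n)·lcm(m,n) = 7·13545 = 94815, we get n = 94815/315 = 301.

301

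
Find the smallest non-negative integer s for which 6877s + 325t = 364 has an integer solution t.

7

Reduce mod 325: 6877s ≡ 364 (mod 325). With g = gcd(6877, 325) = 13 dividing 364, divide through: 529s ≡ 28 (mod 25).
Since gcd(529, 25) = 1, s ≡ 28·(529)⁻¹ ≡ 7 (mod 25). Smallest non-negative: 7.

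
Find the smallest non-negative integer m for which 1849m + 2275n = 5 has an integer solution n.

Reduce mod 2275: 1849m ≡ 5 (mod 2275). With g = gcd(1849, 2275) = 1 dividing 5, divide through: 1849m ≡ 5 (mod 2275).
Since gcd(1849, 2275) = 1, m ≡ 5·(1849)⁻¹ ≡ 1020 (mod 2275). Smallest non-negative: 1020.

1020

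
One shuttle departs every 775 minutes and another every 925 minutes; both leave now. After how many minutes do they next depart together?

775 = 5² · 31; 925 = 5² · 37
max exponents: 5² · 31 · 37 = 28675

28675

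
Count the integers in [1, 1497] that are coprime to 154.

584

154 = 2·7·11. Inclusion–exclusion on these primes:
1497 − ⌊1497/2⌋ − ⌊1497/7⌋ − ⌊1497/11⌋ + ⌊1497/14⌋ + ⌊1497/22⌋ + ⌊1497/77⌋ − ⌊1497/154⌋ = 584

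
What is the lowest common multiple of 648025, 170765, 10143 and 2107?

174797615475

lcm(648025, 170765) = 648025·170765/gcd = 110659989125/245 = 451673425
lcm(451673425, 10143) = 451673425·10143/gcd = 4581323549775/1127 = 4065060825
lcm(4065060825, 2107) = 4065060825·2107/gcd = 8565083158275/49 = 174797615475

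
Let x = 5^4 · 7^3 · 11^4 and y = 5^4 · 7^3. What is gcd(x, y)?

214375

min exponent per shared prime: 5^4 · 7^3 = 214375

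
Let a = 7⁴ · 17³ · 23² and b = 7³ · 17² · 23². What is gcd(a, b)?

min exponent per shared prime: 7³ · 17² · 23² = 52438183

52438183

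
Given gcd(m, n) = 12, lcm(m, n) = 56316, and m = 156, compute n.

m·n = gcd·lcm = 12·56316 = 675792, so n = 675792/156 = 4332.

4332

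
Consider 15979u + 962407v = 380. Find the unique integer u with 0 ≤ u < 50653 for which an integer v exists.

22827

gcd(15979, 962407) = 19 (Euclid: 962407 = 60·15979 + 3667; 15979 = 4·3667 + 1311; 3667 = 2·1311 + 1045; 1311 = 1·1045 + 266; 1045 = 3·266 + 247; 266 = 1·247 + 19; 247 = 13·19 + 0), and 19 | 380.
Extended Euclid: 15979·(3674) + 962407·(-61) = 19. Scale by 20: u₀ = 73480.
General solution u = u₀ + 50653t; reducing mod 50653 gives u = 22827 (and v = -379).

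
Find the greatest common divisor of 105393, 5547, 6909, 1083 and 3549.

3

gcd(105393, 5547): 105393 = 19·5547 + 0 → 5547
gcd(5547, 6909): 6909 = 1·5547 + 1362; 5547 = 4·1362 + 99; 1362 = 13·99 + 75; 99 = 1·75 + 24; 75 = 3·24 + 3; 24 = 8·3 + 0 → 3
gcd(3, 1083): 1083 = 361·3 + 0 → 3
gcd(3, 3549): 3549 = 1183·3 + 0 → 3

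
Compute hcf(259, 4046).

7

259 = 7 · 37
4046 = 2 · 7 · 17²
Common: 7 = 7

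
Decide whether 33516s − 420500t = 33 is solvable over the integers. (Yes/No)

No

gcd(33516, 420500): 420500 = 12·33516 + 18308; 33516 = 1·18308 + 15208; 18308 = 1·15208 + 3100; 15208 = 4·3100 + 2808; 3100 = 1·2808 + 292; 2808 = 9·292 + 180; 292 = 1·180 + 112; 180 = 1·112 + 68; 112 = 1·68 + 44; 68 = 1·44 + 24; 44 = 1·24 + 20; 24 = 1·20 + 4; 20 = 5·4 + 0 → 4
4 does not divide 33, so a solution does not exist.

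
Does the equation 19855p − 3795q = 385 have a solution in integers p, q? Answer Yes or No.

Yes

gcd(19855, 3795): 19855 = 5·3795 + 880; 3795 = 4·880 + 275; 880 = 3·275 + 55; 275 = 5·55 + 0 → 55
55 divides 385, so a solution exists.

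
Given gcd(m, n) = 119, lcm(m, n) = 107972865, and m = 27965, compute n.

m·n = gcd·lcm = 119·107972865 = 12848770935, so n = 12848770935/27965 = 459459.

459459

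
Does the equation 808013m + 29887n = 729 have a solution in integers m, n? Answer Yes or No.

gcd(808013, 29887): 808013 = 27·29887 + 1064; 29887 = 28·1064 + 95; 1064 = 11·95 + 19; 95 = 5·19 + 0 → 19
19 does not divide 729, so a solution does not exist.

No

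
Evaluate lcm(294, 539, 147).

3234

294 = 2 · 3 · 7²; 539 = 7² · 11; 147 = 3 · 7²
lcm takes max exponent of each prime: 2 · 3 · 7² · 11 = 3234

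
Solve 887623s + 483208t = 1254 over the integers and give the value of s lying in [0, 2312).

Euclid: 887623 = 1·483208 + 404415; 483208 = 1·404415 + 78793; 404415 = 5·78793 + 10450; 78793 = 7·10450 + 5643; 10450 = 1·5643 + 4807; 5643 = 1·4807 + 836; 4807 = 5·836 + 627; 836 = 1·627 + 209; 627 = 3·209 + 0 → gcd = 209; 1254 = 209·6.
Back-substitution yields 887623·(-601) + 483208·(1104) = 209, so one solution is s = -601·6 = -3606, t = 1104·6 = 6624.
Solutions in s differ by 483208/209 = 2312; the one in [0, 2312) is -3606 mod 2312 = 1018.

1018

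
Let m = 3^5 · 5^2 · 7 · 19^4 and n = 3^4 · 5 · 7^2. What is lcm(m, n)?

38793303675

max exponent per prime: 3^5 · 5^2 · 7^2 · 19^4 = 38793303675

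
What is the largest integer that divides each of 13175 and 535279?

17

Euclid: 535279 = 40·13175 + 8279; 13175 = 1·8279 + 4896; 8279 = 1·4896 + 3383; 4896 = 1·3383 + 1513; 3383 = 2·1513 + 357; 1513 = 4·357 + 85; 357 = 4·85 + 17; 85 = 5·17 + 0. Last nonzero remainder: 17.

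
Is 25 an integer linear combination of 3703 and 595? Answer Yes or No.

No

gcd(3703, 595): 3703 = 6·595 + 133; 595 = 4·133 + 63; 133 = 2·63 + 7; 63 = 9·7 + 0 → 7
7 does not divide 25, so a solution does not exist.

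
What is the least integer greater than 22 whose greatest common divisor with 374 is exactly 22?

Multiples of 22 above 22: 22·2, 22·3, … . Need the cofactor coprime to 374/22 = 17.
Checking s = 2, 3, … the first with gcd(s, 17) = 1 is s = 2, giving 44.

44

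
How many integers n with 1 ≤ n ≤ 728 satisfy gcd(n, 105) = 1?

105 = 3·5·7. Inclusion–exclusion on these primes:
728 − ⌊728/3⌋ − ⌊728/5⌋ − ⌊728/7⌋ + ⌊728/15⌋ + ⌊728/21⌋ + ⌊728/35⌋ − ⌊728/105⌋ = 333

333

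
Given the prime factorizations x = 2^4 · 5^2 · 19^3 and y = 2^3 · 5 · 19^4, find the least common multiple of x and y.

52128400

max exponent per prime: 2^4 · 5^2 · 19^4 = 52128400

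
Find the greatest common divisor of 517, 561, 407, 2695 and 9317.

gcd(517, 561): 561 = 1·517 + 44; 517 = 11·44 + 33; 44 = 1·33 + 11; 33 = 3·11 + 0 → 11
gcd(11, 407): 407 = 37·11 + 0 → 11
gcd(11, 2695): 2695 = 245·11 + 0 → 11
gcd(11, 9317): 9317 = 847·11 + 0 → 11

11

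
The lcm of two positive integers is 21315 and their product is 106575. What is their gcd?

5

gcd·lcm = product, so gcd = 106575/21315 = 5.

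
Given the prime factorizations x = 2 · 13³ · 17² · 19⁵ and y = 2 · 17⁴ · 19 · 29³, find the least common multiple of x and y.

max exponent per prime: 2 · 13³ · 17⁴ · 19⁵ · 29³ = 22162448354074913014

22162448354074913014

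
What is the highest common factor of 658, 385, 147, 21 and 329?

7

658 = 2 · 7 · 47; 385 = 5 · 7 · 11; 147 = 3 · 7²; 21 = 3 · 7; 329 = 7 · 47
gcd takes min exponent of each prime: 7 = 7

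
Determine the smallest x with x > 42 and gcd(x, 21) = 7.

49

gcd(x, 21) = 7 forces 7 | x; write x = 7s. Then gcd(7s, 7·3) = 7·gcd(s, 3), so need gcd(s, 3) = 1.
7s > 42 gives s ≥ 7. The least s ≥ 7 coprime to 3 is 7, so x = 7·7 = 49.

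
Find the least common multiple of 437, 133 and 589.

lcm(437, 133) = 437·133/gcd = 58121/19 = 3059
lcm(3059, 589) = 3059·589/gcd = 1801751/19 = 94829

94829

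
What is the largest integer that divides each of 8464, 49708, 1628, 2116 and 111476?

4

gcd(8464, 49708): 49708 = 5·8464 + 7388; 8464 = 1·7388 + 1076; 7388 = 6·1076 + 932; 1076 = 1·932 + 144; 932 = 6·144 + 68; 144 = 2·68 + 8; 68 = 8·8 + 4; 8 = 2·4 + 0 → 4
gcd(4, 1628): 1628 = 407·4 + 0 → 4
gcd(4, 2116): 2116 = 529·4 + 0 → 4
gcd(4, 111476): 111476 = 27869·4 + 0 → 4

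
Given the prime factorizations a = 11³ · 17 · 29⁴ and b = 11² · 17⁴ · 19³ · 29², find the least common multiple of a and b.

max exponent per prime: 11³ · 17⁴ · 19³ · 29⁴ = 539295175881324929

539295175881324929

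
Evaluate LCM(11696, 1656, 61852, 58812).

lcm(11696, 1656) = 11696·1656/gcd = 19368576/8 = 2421072
lcm(2421072, 61852) = 2421072·61852/gcd = 149748145344/4 = 37437036336
lcm(37437036336, 58812) = 37437036336·58812/gcd = 2201746980992832/12 = 183478915082736

183478915082736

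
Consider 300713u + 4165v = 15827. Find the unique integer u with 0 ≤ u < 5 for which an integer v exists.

4

Reduce mod 4165: 300713u ≡ 15827 (mod 4165). With g = gcd(300713, 4165) = 833 dividing 15827, divide through: 361u ≡ 19 (mod 5).
Since gcd(361, 5) = 1, u ≡ 19·(361)⁻¹ ≡ 4 (mod 5). Smallest non-negative: 4.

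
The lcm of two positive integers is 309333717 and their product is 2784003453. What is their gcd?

9

gcd·lcm = product, so gcd = 2784003453/309333717 = 9.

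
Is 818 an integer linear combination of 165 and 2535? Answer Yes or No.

No

gcd(165, 2535): 2535 = 15·165 + 60; 165 = 2·60 + 45; 60 = 1·45 + 15; 45 = 3·15 + 0 → 15
15 does not divide 818, so a solution does not exist.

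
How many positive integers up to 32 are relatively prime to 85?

Prime factors of 85: 5, 17. Count integers ≤ 32 divisible by none of them.
By inclusion–exclusion: 32 − ⌊32/5⌋ − ⌊32/17⌋ + ⌊32/85⌋ = 25.

25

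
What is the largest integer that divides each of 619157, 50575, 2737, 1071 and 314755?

gcd(619157, 50575): 619157 = 12·50575 + 12257; 50575 = 4·12257 + 1547; 12257 = 7·1547 + 1428; 1547 = 1·1428 + 119; 1428 = 12·119 + 0 → 119
gcd(119, 2737): 2737 = 23·119 + 0 → 119
gcd(119, 1071): 1071 = 9·119 + 0 → 119
gcd(119, 314755): 314755 = 2645·119 + 0 → 119

119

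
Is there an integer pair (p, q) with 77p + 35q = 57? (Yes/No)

gcd(77, 35): 77 = 2·35 + 7; 35 = 5·7 + 0 → 7
7 does not divide 57, so a solution does not exist.

No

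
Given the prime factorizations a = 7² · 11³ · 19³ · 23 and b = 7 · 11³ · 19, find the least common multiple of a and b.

max exponent per prime: 7² · 11³ · 19³ · 23 = 10288753783

10288753783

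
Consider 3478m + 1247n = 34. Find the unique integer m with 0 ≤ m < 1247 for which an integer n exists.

Reduce mod 1247: 3478m ≡ 34 (mod 1247). With g = gcd(3478, 1247) = 1 dividing 34, divide through: 3478m ≡ 34 (mod 1247).
Since gcd(3478, 1247) = 1, m ≡ 34·(3478)⁻¹ ≡ 621 (mod 1247). Smallest non-negative: 621.

621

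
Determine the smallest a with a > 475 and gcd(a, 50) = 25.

Multiples of 25 above 475: 25·20, 25·21, … . Need the cofactor coprime to 50/25 = 2.
Checking s = 20, 21, … the first with gcd(s, 2) = 1 is s = 21, giving 525.

525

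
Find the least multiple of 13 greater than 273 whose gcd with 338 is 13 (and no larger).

gcd(t, 338) = 13 forces 13 | t; write t = 13s. Then gcd(13s, 13·26) = 13·gcd(s, 26), so need gcd(s, 26) = 1.
13s > 273 gives s ≥ 22. The least s ≥ 22 coprime to 26 is 23, so t = 13·23 = 299.

299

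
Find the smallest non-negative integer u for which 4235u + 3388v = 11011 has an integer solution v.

1

Reduce mod 3388: 4235u ≡ 11011 (mod 3388). With g = gcd(4235, 3388) = 847 dividing 11011, divide through: 5u ≡ 13 (mod 4).
Since gcd(5, 4) = 1, u ≡ 13·(5)⁻¹ ≡ 1 (mod 4). Smallest non-negative: 1.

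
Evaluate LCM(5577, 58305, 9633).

5577 = 3 · 11 · 13²; 58305 = 3 · 5 · 13² · 23; 9633 = 3 · 13² · 19
lcm takes max exponent of each prime: 3 · 5 · 11 · 13² · 19 · 23 = 12185745

12185745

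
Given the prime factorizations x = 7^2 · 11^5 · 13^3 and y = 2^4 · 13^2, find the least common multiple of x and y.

max exponent per prime: 2^4 · 7^2 · 11^5 · 13^3 = 277401972848

277401972848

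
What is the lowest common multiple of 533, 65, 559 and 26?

533 = 13 · 41; 65 = 5 · 13; 559 = 13 · 43; 26 = 2 · 13
lcm takes max exponent of each prime: 2 · 5 · 13 · 41 · 43 = 229190

229190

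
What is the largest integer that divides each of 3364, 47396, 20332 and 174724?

4

gcd(3364, 47396): 47396 = 14·3364 + 300; 3364 = 11·300 + 64; 300 = 4·64 + 44; 64 = 1·44 + 20; 44 = 2·20 + 4; 20 = 5·4 + 0 → 4
gcd(4, 20332): 20332 = 5083·4 + 0 → 4
gcd(4, 174724): 174724 = 43681·4 + 0 → 4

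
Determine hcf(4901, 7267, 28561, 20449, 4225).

169

gcd(4901, 7267): 7267 = 1·4901 + 2366; 4901 = 2·2366 + 169; 2366 = 14·169 + 0 → 169
gcd(169, 28561): 28561 = 169·169 + 0 → 169
gcd(169, 20449): 20449 = 121·169 + 0 → 169
gcd(169, 4225): 4225 = 25·169 + 0 → 169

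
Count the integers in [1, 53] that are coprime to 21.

21 = 3·7. Inclusion–exclusion on these primes:
53 − ⌊53/3⌋ − ⌊53/7⌋ + ⌊53/21⌋ = 31

31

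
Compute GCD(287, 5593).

7

Euclid: 5593 = 19·287 + 140; 287 = 2·140 + 7; 140 = 20·7 + 0. Last nonzero remainder: 7.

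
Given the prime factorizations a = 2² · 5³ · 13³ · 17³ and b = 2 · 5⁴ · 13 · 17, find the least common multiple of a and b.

max exponent per prime: 2² · 5⁴ · 13³ · 17³ = 26984652500

26984652500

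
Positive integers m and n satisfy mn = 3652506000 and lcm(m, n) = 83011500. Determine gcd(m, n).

gcd·lcm = product, so gcd = 3652506000/83011500 = 44.

44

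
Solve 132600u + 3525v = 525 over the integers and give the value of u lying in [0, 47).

Reduce mod 3525: 132600u ≡ 525 (mod 3525). With g = gcd(132600, 3525) = 75 dividing 525, divide through: 1768u ≡ 7 (mod 47).
Since gcd(1768, 47) = 1, u ≡ 7·(1768)⁻¹ ≡ 44 (mod 47). Smallest non-negative: 44.

44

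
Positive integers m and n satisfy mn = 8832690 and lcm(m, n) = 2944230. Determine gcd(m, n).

3

gcd·lcm = product, so gcd = 8832690/2944230 = 3.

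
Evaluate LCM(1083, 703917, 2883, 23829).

lcm(1083, 703917) = 1083·703917/gcd = 762342111/3 = 254114037
lcm(254114037, 2883) = 254114037·2883/gcd = 732610768671/93 = 7877535147
lcm(7877535147, 23829) = 7877535147·23829/gcd = 187713785017863/3 = 62571261672621

62571261672621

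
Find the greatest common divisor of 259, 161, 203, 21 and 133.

gcd(259, 161): 259 = 1·161 + 98; 161 = 1·98 + 63; 98 = 1·63 + 35; 63 = 1·35 + 28; 35 = 1·28 + 7; 28 = 4·7 + 0 → 7
gcd(7, 203): 203 = 29·7 + 0 → 7
gcd(7, 21): 21 = 3·7 + 0 → 7
gcd(7, 133): 133 = 19·7 + 0 → 7

7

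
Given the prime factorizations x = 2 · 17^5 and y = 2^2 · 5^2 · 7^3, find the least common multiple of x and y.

48701095100

max exponent per prime: 2^2 · 5^2 · 7^3 · 17^5 = 48701095100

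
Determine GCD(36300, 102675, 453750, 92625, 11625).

75

gcd(36300, 102675): 102675 = 2·36300 + 30075; 36300 = 1·30075 + 6225; 30075 = 4·6225 + 5175; 6225 = 1·5175 + 1050; 5175 = 4·1050 + 975; 1050 = 1·975 + 75; 975 = 13·75 + 0 → 75
gcd(75, 453750): 453750 = 6050·75 + 0 → 75
gcd(75, 92625): 92625 = 1235·75 + 0 → 75
gcd(75, 11625): 11625 = 155·75 + 0 → 75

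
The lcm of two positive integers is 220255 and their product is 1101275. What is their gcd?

From gcd × lcm = mn: gcd = 1101275 / 220255 = 5.

5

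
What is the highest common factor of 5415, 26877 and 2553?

gcd(5415, 26877): 26877 = 4·5415 + 5217; 5415 = 1·5217 + 198; 5217 = 26·198 + 69; 198 = 2·69 + 60; 69 = 1·60 + 9; 60 = 6·9 + 6; 9 = 1·6 + 3; 6 = 2·3 + 0 → 3
gcd(3, 2553): 2553 = 851·3 + 0 → 3

3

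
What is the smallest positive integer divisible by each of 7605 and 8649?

gcd first: 8649 = 1·7605 + 1044; 7605 = 7·1044 + 297; 1044 = 3·297 + 153; 297 = 1·153 + 144; 153 = 1·144 + 9; 144 = 16·9 + 0 → gcd = 9
lcm = 7605·8649/gcd = 65775645/9 = 7308405

7308405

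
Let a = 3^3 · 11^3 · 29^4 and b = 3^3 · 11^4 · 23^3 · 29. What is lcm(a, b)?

max exponent per prime: 3^3 · 11^4 · 23^3 · 29^4 = 3401809615958589

3401809615958589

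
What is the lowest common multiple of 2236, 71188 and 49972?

2941701724

2236 = 2² · 13 · 43; 71188 = 2² · 13 · 37²; 49972 = 2² · 13 · 31²
lcm takes max exponent of each prime: 2² · 13 · 31² · 37² · 43 = 2941701724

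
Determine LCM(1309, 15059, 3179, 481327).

1309 = 7 · 11 · 17; 15059 = 11 · 37²; 3179 = 11 · 17²; 481327 = 7² · 11 · 19 · 47
lcm takes max exponent of each prime: 7² · 11 · 17² · 19 · 37² · 47 = 190432695607

190432695607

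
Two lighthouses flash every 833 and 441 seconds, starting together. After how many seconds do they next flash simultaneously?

7497

gcd first: 833 = 1·441 + 392; 441 = 1·392 + 49; 392 = 8·49 + 0 → gcd = 49
lcm = 833·441/gcd = 367353/49 = 7497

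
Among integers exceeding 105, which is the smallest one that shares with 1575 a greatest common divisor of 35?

140

Multiples of 35 above 105: 35·4, 35·5, … . Need the cofactor coprime to 1575/35 = 45.
Checking s = 4, 5, … the first with gcd(s, 45) = 1 is s = 4, giving 140.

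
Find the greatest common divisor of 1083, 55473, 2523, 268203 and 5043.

gcd(1083, 55473): 55473 = 51·1083 + 240; 1083 = 4·240 + 123; 240 = 1·123 + 117; 123 = 1·117 + 6; 117 = 19·6 + 3; 6 = 2·3 + 0 → 3
gcd(3, 2523): 2523 = 841·3 + 0 → 3
gcd(3, 268203): 268203 = 89401·3 + 0 → 3
gcd(3, 5043): 5043 = 1681·3 + 0 → 3

3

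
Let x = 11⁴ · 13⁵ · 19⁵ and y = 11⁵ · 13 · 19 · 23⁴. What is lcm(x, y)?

max exponent per prime: 11⁵ · 13⁵ · 19⁵ · 23⁴ = 41434255157559532076237

41434255157559532076237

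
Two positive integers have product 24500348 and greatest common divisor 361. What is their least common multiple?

67868

Since gcd(p,q)·lcm(p,q) = pq, lcm = 24500348/361 = 67868.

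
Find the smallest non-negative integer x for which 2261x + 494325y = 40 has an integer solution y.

Euclid: 494325 = 218·2261 + 1427; 2261 = 1·1427 + 834; 1427 = 1·834 + 593; 834 = 1·593 + 241; 593 = 2·241 + 111; 241 = 2·111 + 19; 111 = 5·19 + 16; 19 = 1·16 + 3; 16 = 5·3 + 1; 3 = 3·1 + 0 → gcd = 1; 40 = 1·40.
Back-substitution yields 2261·(-155884) + 494325·(713) = 1, so one solution is x = -155884·40 = -6235360, y = 713·40 = 28520.
Solutions in x differ by 494325/1 = 494325; the one in [0, 494325) is -6235360 mod 494325 = 190865.

190865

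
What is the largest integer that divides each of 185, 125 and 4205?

185 = 5 · 37; 125 = 5³; 4205 = 5 · 29²
gcd takes min exponent of each prime: 5 = 5

5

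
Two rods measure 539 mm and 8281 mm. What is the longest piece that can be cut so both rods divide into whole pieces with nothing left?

Euclid: 8281 = 15·539 + 196; 539 = 2·196 + 147; 196 = 1·147 + 49; 147 = 3·49 + 0. Last nonzero remainder: 49.

49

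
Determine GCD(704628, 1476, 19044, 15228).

36

gcd(704628, 1476): 704628 = 477·1476 + 576; 1476 = 2·576 + 324; 576 = 1·324 + 252; 324 = 1·252 + 72; 252 = 3·72 + 36; 72 = 2·36 + 0 → 36
gcd(36, 19044): 19044 = 529·36 + 0 → 36
gcd(36, 15228): 15228 = 423·36 + 0 → 36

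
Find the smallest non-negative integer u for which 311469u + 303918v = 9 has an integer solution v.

39001

Reduce mod 303918: 311469u ≡ 9 (mod 303918). With g = gcd(311469, 303918) = 3 dividing 9, divide through: 103823u ≡ 3 (mod 101306).
Since gcd(103823, 101306) = 1, u ≡ 3·(103823)⁻¹ ≡ 39001 (mod 101306). Smallest non-negative: 39001.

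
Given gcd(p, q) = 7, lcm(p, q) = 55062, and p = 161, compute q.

2394

p·q = gcd·lcm = 7·55062 = 385434, so q = 385434/161 = 2394.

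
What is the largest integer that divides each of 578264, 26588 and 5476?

578264 = 2³ · 41² · 43; 26588 = 2² · 17² · 23; 5476 = 2² · 37²
gcd takes min exponent of each prime: 2² = 4

4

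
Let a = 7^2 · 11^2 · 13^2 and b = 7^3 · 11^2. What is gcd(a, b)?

min exponent per shared prime: 7^2 · 11^2 = 5929

5929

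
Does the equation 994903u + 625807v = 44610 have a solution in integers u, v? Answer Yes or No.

No

By Bézout, 994903u + 625807v = 44610 has integer solutions iff gcd(994903, 625807) | 44610.
Euclid: 994903 = 1·625807 + 369096; 625807 = 1·369096 + 256711; 369096 = 1·256711 + 112385; 256711 = 2·112385 + 31941; 112385 = 3·31941 + 16562; 31941 = 1·16562 + 15379; 16562 = 1·15379 + 1183; 15379 = 13·1183 + 0. gcd = 1183; 44610 mod 1183 = 839. No.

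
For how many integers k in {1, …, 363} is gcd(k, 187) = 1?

Prime factors of 187: 11, 17. Count integers ≤ 363 divisible by none of them.
By inclusion–exclusion: 363 − ⌊363/11⌋ − ⌊363/17⌋ + ⌊363/187⌋ = 310.

310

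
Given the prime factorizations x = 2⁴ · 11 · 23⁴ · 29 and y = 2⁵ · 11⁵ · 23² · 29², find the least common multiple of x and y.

max exponent per prime: 2⁵ · 11⁵ · 23⁴ · 29² = 1212888124842592

1212888124842592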